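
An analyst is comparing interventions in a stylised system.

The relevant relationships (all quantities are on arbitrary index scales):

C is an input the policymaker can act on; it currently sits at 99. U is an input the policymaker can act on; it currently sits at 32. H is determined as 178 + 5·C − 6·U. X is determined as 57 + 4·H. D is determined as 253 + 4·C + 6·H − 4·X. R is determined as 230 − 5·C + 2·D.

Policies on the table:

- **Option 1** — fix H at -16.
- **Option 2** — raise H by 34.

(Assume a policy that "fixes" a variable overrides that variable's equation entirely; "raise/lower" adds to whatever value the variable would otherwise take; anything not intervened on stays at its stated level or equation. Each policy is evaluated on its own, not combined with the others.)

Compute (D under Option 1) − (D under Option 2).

Option 1 (H := -16):
  C = 99
  U = 32
  H = -16
  X = 57 + 4·(-16) = -7
  D = 253 + 4·99 + 6·(-16) − 4·(-7) = 581
Option 2 (H + 34):
  C = 99
  U = 32
  H = 178 + 5·99 − 6·32 (+34 from intervention) = 515
  X = 57 + 4·515 = 2117
  D = 253 + 4·99 + 6·515 − 4·2117 = -4729
D: 581 − (-4729) = 5310

5310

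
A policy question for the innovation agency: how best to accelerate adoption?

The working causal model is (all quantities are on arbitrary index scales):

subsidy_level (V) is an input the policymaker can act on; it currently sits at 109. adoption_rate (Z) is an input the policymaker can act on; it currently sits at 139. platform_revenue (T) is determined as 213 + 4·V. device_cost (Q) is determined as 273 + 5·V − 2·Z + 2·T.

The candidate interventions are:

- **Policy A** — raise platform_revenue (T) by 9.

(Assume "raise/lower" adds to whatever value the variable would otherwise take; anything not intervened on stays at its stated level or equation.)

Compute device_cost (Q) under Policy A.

Policy A (T + 9):
  V = 109
  Z = 139
  T = 213 + 4·109 (+9 from intervention) = 658
  Q = 273 + 5·109 − 2·139 + 2·658 = 1856

1856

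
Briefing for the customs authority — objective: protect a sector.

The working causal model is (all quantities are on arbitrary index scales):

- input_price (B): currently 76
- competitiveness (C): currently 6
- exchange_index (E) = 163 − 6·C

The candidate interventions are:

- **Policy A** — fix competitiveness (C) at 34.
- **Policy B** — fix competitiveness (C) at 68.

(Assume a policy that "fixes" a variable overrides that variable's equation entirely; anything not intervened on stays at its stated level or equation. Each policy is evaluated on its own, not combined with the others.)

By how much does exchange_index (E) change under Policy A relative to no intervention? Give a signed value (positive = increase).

Baseline:
  C = 6
  E = 163 − 6·6 = 127
Policy A (C := 34):
  C = 34
  E = 163 − 6·34 = -41
Change in E: -41 − 127 = -168

-168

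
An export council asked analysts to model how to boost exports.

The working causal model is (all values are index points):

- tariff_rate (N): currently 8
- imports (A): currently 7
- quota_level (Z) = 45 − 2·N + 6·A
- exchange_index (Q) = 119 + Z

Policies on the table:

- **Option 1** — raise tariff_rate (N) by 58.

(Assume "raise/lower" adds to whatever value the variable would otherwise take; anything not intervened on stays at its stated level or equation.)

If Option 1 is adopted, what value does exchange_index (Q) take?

74

Option 1 (N + 58):
  N = 8 + 58 = 66
  A = 7
  Z = 45 − 2·66 + 6·7 = -45
  Q = 119 + (-45) = 74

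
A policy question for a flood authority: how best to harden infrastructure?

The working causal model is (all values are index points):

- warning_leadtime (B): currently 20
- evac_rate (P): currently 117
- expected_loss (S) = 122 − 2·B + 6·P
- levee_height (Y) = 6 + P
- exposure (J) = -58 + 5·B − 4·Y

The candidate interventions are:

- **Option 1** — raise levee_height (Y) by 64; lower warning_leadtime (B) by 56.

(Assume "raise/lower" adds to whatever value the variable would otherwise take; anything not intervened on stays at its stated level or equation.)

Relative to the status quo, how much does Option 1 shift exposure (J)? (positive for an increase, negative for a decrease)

-536

Baseline:
  B = 20
  P = 117
  Y = 6 + 117 = 123
  J = -58 + 5·20 − 4·123 = -450
Option 1 (Y + 64, B − 56):
  B = 20 − 56 = -36
  P = 117
  Y = 6 + 117 (+64 from intervention) = 187
  J = -58 + 5·(-36) − 4·187 = -986
Change in J: -986 − (-450) = -536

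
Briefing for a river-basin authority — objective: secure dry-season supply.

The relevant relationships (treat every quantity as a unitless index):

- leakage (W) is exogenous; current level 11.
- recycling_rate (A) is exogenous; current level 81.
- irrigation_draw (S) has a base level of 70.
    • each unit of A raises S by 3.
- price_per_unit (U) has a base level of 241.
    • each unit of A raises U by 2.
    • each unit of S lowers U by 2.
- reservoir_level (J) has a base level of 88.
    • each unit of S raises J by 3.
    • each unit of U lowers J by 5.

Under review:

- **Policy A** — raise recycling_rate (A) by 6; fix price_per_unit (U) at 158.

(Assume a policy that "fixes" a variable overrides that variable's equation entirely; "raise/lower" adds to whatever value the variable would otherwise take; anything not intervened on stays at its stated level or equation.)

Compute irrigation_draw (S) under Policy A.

Policy A (A + 6, U := 158):
  A = 81 + 6 = 87
  S = 70 + 3·87 = 331

331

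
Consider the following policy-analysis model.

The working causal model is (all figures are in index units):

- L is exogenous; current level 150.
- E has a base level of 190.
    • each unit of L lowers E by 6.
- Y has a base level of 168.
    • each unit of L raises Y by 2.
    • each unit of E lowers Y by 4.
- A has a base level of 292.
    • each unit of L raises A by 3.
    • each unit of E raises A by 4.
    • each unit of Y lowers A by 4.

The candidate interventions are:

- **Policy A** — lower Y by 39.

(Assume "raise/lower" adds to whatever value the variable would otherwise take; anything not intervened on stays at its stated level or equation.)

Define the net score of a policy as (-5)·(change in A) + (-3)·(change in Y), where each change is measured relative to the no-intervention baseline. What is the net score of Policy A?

-663

Baseline:
  L = 150
  E = 190 − 6·150 = -710
  Y = 168 + 2·150 − 4·(-710) = 3308
  A = 292 + 3·150 + 4·(-710) − 4·3308 = -15330
Policy A (Y − 39):
  L = 150
  E = 190 − 6·150 = -710
  Y = 168 + 2·150 − 4·(-710) (−39 from intervention) = 3269
  A = 292 + 3·150 + 4·(-710) − 4·3269 = -15174
ΔA = -15174 − (-15330) = 156; ΔY = 3269 − 3308 = -39
Score = (-5)·156 + (-3)·(-39) = -663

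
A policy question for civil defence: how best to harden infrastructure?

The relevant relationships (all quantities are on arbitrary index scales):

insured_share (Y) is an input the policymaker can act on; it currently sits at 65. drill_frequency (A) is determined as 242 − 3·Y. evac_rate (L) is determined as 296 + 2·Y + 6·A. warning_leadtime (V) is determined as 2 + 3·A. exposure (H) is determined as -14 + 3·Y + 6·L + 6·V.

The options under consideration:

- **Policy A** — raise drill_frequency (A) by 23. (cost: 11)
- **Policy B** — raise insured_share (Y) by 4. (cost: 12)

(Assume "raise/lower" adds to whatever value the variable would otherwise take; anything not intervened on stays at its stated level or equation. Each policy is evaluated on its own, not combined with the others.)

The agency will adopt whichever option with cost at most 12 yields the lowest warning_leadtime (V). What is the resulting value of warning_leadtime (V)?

107

Policy A (A + 23):
  Y = 65
  A = 242 − 3·65 (+23 from intervention) = 70
  V = 2 + 3·70 = 212
Policy B (Y + 4):
  Y = 65 + 4 = 69
  A = 242 − 3·69 = 35
  V = 2 + 3·35 = 107
Comparing — Policy A: V=212, Policy B: V=107. Lowest is 107 (Policy B).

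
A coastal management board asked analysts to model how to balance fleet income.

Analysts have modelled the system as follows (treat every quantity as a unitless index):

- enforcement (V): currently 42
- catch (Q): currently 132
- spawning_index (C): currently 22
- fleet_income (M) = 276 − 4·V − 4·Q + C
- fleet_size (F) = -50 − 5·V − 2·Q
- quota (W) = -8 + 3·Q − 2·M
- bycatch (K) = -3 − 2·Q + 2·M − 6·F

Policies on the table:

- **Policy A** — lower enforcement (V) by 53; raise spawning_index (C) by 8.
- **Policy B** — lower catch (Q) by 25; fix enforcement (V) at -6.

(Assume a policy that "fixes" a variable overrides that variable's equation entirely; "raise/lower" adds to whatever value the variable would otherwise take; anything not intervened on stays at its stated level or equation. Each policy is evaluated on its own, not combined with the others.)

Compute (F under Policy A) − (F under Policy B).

Policy A (V − 53, C + 8):
  V = 42 − 53 = -11
  Q = 132
  F = -50 − 5·(-11) − 2·132 = -259
Policy B (Q − 25, V := -6):
  V = -6
  Q = 132 − 25 = 107
  F = -50 − 5·(-6) − 2·107 = -234
F: -259 − (-234) = -25

-25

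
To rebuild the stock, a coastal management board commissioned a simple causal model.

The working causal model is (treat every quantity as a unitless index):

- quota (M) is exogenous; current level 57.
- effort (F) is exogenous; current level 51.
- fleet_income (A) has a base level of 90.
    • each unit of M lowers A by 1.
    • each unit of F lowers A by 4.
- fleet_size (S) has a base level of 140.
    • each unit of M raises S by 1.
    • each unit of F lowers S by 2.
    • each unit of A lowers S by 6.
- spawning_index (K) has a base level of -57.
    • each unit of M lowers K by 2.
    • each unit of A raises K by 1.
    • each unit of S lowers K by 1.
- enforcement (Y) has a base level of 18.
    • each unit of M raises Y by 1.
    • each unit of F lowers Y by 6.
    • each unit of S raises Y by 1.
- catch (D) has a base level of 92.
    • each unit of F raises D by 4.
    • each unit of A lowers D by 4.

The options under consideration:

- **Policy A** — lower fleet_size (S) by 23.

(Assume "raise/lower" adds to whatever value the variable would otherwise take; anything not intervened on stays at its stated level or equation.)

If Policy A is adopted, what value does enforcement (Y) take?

867

Policy A (S − 23):
  M = 57
  F = 51
  A = 90 − 57 − 4·51 = -171
  S = 140 + 57 − 2·51 − 6·(-171) (−23 from intervention) = 1098
  Y = 18 + 57 − 6·51 + 1098 = 867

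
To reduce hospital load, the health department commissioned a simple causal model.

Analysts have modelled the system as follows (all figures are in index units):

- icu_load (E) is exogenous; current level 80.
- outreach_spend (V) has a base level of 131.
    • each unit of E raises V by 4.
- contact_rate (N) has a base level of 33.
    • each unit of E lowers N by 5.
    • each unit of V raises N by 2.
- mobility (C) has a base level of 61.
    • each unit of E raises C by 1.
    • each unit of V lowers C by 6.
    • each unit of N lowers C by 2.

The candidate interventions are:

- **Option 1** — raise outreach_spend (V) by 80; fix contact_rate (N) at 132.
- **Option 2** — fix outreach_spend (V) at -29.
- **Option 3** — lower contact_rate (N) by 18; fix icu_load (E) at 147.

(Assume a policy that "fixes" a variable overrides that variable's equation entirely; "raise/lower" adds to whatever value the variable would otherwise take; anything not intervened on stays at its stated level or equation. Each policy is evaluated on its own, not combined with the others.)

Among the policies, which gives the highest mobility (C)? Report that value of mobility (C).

Option 1 (V + 80, N := 132):
  E = 80
  V = 131 + 4·80 (+80 from intervention) = 531
  N = 132
  C = 61 + 80 − 6·531 − 2·132 = -3309
Option 2 (V := -29):
  E = 80
  V = -29
  N = 33 − 5·80 + 2·(-29) = -425
  C = 61 + 80 − 6·(-29) − 2·(-425) = 1165
Option 3 (N − 18, E := 147):
  E = 147
  V = 131 + 4·147 = 719
  N = 33 − 5·147 + 2·719 (−18 from intervention) = 718
  C = 61 + 147 − 6·719 − 2·718 = -5542
Comparing — Option 1: C=-3309, Option 2: C=1165, Option 3: C=-5542. Highest is 1165 (Option 2).

1165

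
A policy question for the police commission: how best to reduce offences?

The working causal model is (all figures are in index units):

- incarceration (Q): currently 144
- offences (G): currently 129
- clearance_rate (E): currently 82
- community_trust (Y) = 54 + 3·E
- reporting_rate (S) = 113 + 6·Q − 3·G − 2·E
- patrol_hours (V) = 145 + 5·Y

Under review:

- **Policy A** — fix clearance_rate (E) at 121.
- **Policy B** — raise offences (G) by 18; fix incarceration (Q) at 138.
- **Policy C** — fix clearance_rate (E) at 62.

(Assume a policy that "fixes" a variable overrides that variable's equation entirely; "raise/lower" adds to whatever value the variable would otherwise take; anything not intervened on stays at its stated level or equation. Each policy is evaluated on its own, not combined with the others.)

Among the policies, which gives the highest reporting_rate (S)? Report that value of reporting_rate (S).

466

Policy A (E := 121):
  Q = 144
  G = 129
  E = 121
  S = 113 + 6·144 − 3·129 − 2·121 = 348
Policy B (G + 18, Q := 138):
  Q = 138
  G = 129 + 18 = 147
  E = 82
  S = 113 + 6·138 − 3·147 − 2·82 = 336
Policy C (E := 62):
  Q = 144
  G = 129
  E = 62
  S = 113 + 6·144 − 3·129 − 2·62 = 466
Comparing — Policy A: S=348, Policy B: S=336, Policy C: S=466. Highest is 466 (Policy C).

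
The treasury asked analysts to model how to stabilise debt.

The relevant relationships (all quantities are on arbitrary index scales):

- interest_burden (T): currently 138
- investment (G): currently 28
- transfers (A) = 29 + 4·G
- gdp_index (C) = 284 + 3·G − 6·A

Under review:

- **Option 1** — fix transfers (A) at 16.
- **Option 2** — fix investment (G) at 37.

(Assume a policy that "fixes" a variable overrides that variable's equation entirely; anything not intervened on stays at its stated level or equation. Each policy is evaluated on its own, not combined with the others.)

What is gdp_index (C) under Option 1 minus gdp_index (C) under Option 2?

939

Option 1 (A := 16):
  G = 28
  A = 16
  C = 284 + 3·28 − 6·16 = 272
Option 2 (G := 37):
  G = 37
  A = 29 + 4·37 = 177
  C = 284 + 3·37 − 6·177 = -667
C: 272 − (-667) = 939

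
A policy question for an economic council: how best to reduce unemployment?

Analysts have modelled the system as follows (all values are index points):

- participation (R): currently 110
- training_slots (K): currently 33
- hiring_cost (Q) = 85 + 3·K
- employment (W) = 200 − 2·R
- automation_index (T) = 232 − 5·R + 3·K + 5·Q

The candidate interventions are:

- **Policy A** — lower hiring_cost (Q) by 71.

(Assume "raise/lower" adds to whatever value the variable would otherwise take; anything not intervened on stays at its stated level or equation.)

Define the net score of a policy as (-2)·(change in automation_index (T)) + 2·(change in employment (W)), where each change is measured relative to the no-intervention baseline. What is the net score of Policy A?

710

Baseline:
  R = 110
  K = 33
  Q = 85 + 3·33 = 184
  W = 200 − 2·110 = -20
  T = 232 − 5·110 + 3·33 + 5·184 = 701
Policy A (Q − 71):
  R = 110
  K = 33
  Q = 85 + 3·33 (−71 from intervention) = 113
  W = 200 − 2·110 = -20
  T = 232 − 5·110 + 3·33 + 5·113 = 346
ΔT = 346 − 701 = -355; ΔW = -20 − (-20) = 0
Score = (-2)·(-355) + 2·0 = 710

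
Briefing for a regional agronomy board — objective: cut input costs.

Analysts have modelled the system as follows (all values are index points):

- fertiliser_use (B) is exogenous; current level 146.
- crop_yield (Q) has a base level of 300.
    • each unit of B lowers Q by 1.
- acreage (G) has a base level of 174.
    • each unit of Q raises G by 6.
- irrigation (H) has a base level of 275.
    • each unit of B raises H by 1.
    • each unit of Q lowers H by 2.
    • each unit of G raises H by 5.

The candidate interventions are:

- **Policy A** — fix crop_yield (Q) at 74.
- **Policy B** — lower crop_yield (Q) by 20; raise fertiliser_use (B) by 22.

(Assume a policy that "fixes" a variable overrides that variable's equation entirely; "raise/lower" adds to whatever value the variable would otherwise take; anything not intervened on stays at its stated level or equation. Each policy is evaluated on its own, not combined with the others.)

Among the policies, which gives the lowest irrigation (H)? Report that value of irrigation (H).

Policy A (Q := 74):
  B = 146
  Q = 74
  G = 174 + 6·74 = 618
  H = 275 + 146 − 2·74 + 5·618 = 3363
Policy B (Q − 20, B + 22):
  B = 146 + 22 = 168
  Q = 300 − 168 (−20 from intervention) = 112
  G = 174 + 6·112 = 846
  H = 275 + 168 − 2·112 + 5·846 = 4449
Comparing — Policy A: H=3363, Policy B: H=4449. Lowest is 3363 (Policy A).

3363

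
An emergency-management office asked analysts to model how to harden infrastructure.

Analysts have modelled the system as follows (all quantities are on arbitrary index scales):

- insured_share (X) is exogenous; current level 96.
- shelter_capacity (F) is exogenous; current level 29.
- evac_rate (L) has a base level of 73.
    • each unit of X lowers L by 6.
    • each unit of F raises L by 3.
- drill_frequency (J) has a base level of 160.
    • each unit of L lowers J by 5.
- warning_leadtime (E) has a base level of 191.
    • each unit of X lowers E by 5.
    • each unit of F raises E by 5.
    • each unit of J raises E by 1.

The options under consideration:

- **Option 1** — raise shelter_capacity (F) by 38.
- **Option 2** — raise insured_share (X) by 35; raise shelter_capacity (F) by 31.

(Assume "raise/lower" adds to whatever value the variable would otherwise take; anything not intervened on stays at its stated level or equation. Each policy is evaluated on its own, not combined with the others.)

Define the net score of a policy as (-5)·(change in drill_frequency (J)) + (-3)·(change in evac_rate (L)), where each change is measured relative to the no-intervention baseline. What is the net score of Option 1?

Baseline:
  X = 96
  F = 29
  L = 73 − 6·96 + 3·29 = -416
  J = 160 − 5·(-416) = 2240
Option 1 (F + 38):
  X = 96
  F = 29 + 38 = 67
  L = 73 − 6·96 + 3·67 = -302
  J = 160 − 5·(-302) = 1670
ΔJ = 1670 − 2240 = -570; ΔL = -302 − (-416) = 114
Score = (-5)·(-570) + (-3)·114 = 2508

2508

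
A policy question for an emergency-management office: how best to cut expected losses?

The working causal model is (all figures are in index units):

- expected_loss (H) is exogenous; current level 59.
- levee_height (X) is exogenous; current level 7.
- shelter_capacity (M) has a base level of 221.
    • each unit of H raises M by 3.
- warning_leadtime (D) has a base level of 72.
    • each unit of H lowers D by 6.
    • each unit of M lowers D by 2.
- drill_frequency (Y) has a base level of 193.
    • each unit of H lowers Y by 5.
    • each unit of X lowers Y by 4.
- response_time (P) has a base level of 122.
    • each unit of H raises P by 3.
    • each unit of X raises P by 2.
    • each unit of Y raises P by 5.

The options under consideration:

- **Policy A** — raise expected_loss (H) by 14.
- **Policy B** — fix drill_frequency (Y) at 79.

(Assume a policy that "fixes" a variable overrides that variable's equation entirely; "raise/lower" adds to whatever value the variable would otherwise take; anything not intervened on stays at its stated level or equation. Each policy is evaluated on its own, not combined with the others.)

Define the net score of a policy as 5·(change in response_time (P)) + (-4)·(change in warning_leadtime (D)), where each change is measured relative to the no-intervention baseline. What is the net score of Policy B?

Baseline:
  H = 59
  X = 7
  M = 221 + 3·59 = 398
  D = 72 − 6·59 − 2·398 = -1078
  Y = 193 − 5·59 − 4·7 = -130
  P = 122 + 3·59 + 2·7 + 5·(-130) = -337
Policy B (Y := 79):
  H = 59
  X = 7
  M = 221 + 3·59 = 398
  D = 72 − 6·59 − 2·398 = -1078
  Y = 79
  P = 122 + 3·59 + 2·7 + 5·79 = 708
ΔP = 708 − (-337) = 1045; ΔD = -1078 − (-1078) = 0
Score = 5·1045 + (-4)·0 = 5225

5225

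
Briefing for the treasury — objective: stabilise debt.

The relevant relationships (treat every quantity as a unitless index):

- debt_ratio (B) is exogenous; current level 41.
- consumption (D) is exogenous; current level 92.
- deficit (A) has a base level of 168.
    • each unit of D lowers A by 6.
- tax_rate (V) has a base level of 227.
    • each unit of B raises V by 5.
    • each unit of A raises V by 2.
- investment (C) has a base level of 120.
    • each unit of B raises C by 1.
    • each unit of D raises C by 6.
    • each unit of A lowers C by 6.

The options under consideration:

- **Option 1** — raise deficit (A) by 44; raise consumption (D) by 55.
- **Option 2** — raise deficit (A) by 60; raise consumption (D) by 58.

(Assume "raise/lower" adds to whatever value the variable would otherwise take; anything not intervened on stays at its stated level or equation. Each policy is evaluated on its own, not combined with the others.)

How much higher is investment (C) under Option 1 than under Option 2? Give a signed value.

Option 1 (A + 44, D + 55):
  B = 41
  D = 92 + 55 = 147
  A = 168 − 6·147 (+44 from intervention) = -670
  C = 120 + 41 + 6·147 − 6·(-670) = 5063
Option 2 (A + 60, D + 58):
  B = 41
  D = 92 + 58 = 150
  A = 168 − 6·150 (+60 from intervention) = -672
  C = 120 + 41 + 6·150 − 6·(-672) = 5093
C: 5063 − 5093 = -30

-30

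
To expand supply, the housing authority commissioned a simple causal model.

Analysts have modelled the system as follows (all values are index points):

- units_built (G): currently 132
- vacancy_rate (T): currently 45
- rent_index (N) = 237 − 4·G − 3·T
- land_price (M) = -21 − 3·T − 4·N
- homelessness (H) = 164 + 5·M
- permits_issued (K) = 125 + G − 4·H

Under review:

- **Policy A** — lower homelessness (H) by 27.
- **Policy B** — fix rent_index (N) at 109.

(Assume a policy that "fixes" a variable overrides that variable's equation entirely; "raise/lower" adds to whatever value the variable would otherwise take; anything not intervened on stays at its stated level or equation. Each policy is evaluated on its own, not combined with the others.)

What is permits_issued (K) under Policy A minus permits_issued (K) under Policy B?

Policy A (H − 27):
  G = 132
  T = 45
  N = 237 − 4·132 − 3·45 = -426
  M = -21 − 3·45 − 4·(-426) = 1548
  H = 164 + 5·1548 (−27 from intervention) = 7877
  K = 125 + 132 − 4·7877 = -31251
Policy B (N := 109):
  G = 132
  T = 45
  N = 109
  M = -21 − 3·45 − 4·109 = -592
  H = 164 + 5·(-592) = -2796
  K = 125 + 132 − 4·(-2796) = 11441
K: -31251 − 11441 = -42692

-42692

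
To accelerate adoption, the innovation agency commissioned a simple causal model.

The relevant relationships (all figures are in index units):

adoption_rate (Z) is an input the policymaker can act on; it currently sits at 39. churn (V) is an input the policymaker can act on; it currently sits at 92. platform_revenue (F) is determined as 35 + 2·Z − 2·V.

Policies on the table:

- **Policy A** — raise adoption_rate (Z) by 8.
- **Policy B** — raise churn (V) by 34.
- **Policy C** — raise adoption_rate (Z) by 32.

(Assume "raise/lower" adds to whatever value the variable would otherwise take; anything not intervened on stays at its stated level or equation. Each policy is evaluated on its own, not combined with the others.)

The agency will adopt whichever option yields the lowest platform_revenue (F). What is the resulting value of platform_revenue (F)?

-139

Policy A (Z + 8):
  Z = 39 + 8 = 47
  V = 92
  F = 35 + 2·47 − 2·92 = -55
Policy B (V + 34):
  Z = 39
  V = 92 + 34 = 126
  F = 35 + 2·39 − 2·126 = -139
Policy C (Z + 32):
  Z = 39 + 32 = 71
  V = 92
  F = 35 + 2·71 − 2·92 = -7
Comparing — Policy A: F=-55, Policy B: F=-139, Policy C: F=-7. Lowest is -139 (Policy B).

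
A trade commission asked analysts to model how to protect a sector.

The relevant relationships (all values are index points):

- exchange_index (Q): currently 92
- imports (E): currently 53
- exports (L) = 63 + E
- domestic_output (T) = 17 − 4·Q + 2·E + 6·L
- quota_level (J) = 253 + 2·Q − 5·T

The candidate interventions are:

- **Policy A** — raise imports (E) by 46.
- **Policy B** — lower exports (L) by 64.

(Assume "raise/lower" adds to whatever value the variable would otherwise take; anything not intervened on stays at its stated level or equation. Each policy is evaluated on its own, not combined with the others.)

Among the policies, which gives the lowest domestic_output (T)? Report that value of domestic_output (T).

67

Policy A (E + 46):
  Q = 92
  E = 53 + 46 = 99
  L = 63 + 99 = 162
  T = 17 − 4·92 + 2·99 + 6·162 = 819
Policy B (L − 64):
  Q = 92
  E = 53
  L = 63 + 53 (−64 from intervention) = 52
  T = 17 − 4·92 + 2·53 + 6·52 = 67
Comparing — Policy A: T=819, Policy B: T=67. Lowest is 67 (Policy B).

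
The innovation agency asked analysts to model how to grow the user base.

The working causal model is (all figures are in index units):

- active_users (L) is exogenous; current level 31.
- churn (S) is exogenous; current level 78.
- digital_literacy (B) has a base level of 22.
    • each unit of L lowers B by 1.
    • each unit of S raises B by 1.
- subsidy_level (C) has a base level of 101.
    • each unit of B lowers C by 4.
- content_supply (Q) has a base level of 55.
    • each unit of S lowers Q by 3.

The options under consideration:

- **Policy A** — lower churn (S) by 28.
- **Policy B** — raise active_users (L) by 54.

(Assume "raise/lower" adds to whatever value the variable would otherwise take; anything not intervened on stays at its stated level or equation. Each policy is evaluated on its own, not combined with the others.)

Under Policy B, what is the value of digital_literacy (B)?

Policy B (L + 54):
  L = 31 + 54 = 85
  S = 78
  B = 22 − 85 + 78 = 15

15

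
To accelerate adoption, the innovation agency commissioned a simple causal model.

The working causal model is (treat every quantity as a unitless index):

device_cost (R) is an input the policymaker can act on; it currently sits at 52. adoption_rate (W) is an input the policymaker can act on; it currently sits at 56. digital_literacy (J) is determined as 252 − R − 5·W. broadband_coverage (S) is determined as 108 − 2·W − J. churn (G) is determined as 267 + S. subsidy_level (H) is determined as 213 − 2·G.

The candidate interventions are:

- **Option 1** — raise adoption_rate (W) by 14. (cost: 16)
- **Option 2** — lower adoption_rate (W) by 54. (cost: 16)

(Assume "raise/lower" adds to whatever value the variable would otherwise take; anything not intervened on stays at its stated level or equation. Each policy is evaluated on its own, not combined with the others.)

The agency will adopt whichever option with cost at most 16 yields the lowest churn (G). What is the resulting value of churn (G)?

Option 1 (W + 14):
  R = 52
  W = 56 + 14 = 70
  J = 252 − 52 − 5·70 = -150
  S = 108 − 2·70 − (-150) = 118
  G = 267 + 118 = 385
Option 2 (W − 54):
  R = 52
  W = 56 − 54 = 2
  J = 252 − 52 − 5·2 = 190
  S = 108 − 2·2 − 190 = -86
  G = 267 + (-86) = 181
Comparing — Option 1: G=385, Option 2: G=181. Lowest is 181 (Option 2).

181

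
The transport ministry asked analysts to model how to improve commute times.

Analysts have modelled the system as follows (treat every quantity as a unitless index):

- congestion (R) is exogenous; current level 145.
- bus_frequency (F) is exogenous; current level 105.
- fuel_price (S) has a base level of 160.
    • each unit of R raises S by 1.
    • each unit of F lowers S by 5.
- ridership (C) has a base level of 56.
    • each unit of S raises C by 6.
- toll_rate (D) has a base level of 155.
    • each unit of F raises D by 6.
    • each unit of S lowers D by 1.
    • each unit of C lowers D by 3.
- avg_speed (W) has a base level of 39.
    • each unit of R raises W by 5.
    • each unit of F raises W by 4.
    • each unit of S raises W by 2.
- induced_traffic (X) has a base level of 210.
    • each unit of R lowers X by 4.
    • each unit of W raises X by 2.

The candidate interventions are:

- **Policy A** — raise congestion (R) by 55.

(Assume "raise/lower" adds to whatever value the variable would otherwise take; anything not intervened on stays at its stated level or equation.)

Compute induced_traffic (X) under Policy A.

1668

Policy A (R + 55):
  R = 145 + 55 = 200
  F = 105
  S = 160 + 200 − 5·105 = -165
  W = 39 + 5·200 + 4·105 + 2·(-165) = 1129
  X = 210 − 4·200 + 2·1129 = 1668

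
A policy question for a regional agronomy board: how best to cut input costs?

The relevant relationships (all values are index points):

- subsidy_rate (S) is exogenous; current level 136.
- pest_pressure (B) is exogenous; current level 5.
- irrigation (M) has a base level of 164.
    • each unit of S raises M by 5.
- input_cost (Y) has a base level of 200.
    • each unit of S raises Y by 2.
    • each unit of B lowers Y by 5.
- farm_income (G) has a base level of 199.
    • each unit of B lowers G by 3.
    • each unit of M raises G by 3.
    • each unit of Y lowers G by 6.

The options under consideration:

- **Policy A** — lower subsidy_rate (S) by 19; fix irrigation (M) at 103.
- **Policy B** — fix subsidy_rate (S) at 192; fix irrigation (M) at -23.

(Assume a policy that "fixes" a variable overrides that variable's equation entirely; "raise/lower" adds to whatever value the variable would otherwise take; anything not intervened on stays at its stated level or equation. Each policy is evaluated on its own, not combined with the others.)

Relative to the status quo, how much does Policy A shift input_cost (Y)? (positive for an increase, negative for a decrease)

-38

Baseline:
  S = 136
  B = 5
  Y = 200 + 2·136 − 5·5 = 447
Policy A (S − 19, M := 103):
  S = 136 − 19 = 117
  B = 5
  Y = 200 + 2·117 − 5·5 = 409
Change in Y: 409 − 447 = -38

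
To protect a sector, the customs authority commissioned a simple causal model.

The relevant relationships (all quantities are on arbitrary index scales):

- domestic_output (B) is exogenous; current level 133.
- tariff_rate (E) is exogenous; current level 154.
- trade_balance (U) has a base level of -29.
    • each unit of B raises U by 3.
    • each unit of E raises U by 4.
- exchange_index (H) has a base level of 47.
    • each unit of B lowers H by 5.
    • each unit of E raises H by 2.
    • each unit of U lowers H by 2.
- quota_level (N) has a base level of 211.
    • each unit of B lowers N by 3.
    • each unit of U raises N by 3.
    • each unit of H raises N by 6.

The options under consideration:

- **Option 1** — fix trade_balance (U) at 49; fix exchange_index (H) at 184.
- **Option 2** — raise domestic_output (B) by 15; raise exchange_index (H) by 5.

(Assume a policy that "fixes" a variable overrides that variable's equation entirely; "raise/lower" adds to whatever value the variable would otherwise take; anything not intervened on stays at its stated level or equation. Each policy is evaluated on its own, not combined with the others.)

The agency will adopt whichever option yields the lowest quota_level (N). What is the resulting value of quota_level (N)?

-11792

Option 1 (U := 49, H := 184):
  B = 133
  E = 154
  U = 49
  H = 184
  N = 211 − 3·133 + 3·49 + 6·184 = 1063
Option 2 (B + 15, H + 5):
  B = 133 + 15 = 148
  E = 154
  U = -29 + 3·148 + 4·154 = 1031
  H = 47 − 5·148 + 2·154 − 2·1031 (+5 from intervention) = -2442
  N = 211 − 3·148 + 3·1031 + 6·(-2442) = -11792
Comparing — Option 1: N=1063, Option 2: N=-11792. Lowest is -11792 (Option 2).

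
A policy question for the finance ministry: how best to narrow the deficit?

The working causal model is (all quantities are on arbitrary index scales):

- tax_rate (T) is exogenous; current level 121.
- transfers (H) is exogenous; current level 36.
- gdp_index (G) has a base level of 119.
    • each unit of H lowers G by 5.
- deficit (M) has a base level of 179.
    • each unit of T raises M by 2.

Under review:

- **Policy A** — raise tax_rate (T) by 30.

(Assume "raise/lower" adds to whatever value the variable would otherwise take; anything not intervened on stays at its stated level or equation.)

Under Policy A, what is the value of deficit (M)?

481

Policy A (T + 30):
  T = 121 + 30 = 151
  M = 179 + 2·151 = 481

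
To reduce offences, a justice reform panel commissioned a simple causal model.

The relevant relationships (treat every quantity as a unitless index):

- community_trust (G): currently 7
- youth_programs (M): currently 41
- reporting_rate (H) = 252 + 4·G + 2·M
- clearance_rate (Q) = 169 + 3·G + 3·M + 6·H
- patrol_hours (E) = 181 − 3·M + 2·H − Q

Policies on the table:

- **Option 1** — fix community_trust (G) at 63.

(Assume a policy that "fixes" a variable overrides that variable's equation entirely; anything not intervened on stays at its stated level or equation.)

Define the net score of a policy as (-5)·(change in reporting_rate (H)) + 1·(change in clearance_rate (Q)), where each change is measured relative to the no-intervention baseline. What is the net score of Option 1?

392

Baseline:
  G = 7
  M = 41
  H = 252 + 4·7 + 2·41 = 362
  Q = 169 + 3·7 + 3·41 + 6·362 = 2485
Option 1 (G := 63):
  G = 63
  M = 41
  H = 252 + 4·63 + 2·41 = 586
  Q = 169 + 3·63 + 3·41 + 6·586 = 3997
ΔH = 586 − 362 = 224; ΔQ = 3997 − 2485 = 1512
Score = (-5)·224 + 1·1512 = 392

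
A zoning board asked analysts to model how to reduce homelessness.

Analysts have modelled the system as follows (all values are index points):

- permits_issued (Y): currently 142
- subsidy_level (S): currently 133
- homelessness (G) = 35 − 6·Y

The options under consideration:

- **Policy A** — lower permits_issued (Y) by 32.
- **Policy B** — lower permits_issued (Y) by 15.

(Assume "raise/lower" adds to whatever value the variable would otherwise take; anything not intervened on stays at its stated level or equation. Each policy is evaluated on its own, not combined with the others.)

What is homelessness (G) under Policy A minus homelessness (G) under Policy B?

102

Policy A (Y − 32):
  Y = 142 − 32 = 110
  G = 35 − 6·110 = -625
Policy B (Y − 15):
  Y = 142 − 15 = 127
  G = 35 − 6·127 = -727
G: -625 − (-727) = 102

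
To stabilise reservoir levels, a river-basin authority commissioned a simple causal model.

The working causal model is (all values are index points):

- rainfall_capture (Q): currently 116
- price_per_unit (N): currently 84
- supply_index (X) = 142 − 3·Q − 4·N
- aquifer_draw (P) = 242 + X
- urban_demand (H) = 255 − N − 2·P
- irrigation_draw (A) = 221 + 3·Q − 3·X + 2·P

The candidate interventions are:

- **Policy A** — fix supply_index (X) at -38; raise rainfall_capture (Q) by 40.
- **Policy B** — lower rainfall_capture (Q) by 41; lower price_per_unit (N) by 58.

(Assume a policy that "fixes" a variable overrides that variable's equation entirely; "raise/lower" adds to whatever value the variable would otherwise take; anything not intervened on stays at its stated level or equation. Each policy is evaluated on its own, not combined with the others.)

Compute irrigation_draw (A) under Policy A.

1211

Policy A (X := -38, Q + 40):
  Q = 116 + 40 = 156
  N = 84
  X = -38
  P = 242 + (-38) = 204
  A = 221 + 3·156 − 3·(-38) + 2·204 = 1211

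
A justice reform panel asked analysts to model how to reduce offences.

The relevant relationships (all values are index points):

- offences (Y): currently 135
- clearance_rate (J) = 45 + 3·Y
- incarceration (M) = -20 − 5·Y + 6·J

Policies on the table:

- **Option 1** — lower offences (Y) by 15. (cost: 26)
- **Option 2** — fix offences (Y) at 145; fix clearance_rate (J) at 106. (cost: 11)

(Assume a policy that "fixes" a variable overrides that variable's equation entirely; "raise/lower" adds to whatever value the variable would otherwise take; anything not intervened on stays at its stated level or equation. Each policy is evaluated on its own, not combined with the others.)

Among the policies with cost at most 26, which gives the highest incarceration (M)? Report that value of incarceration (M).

Option 1 (Y − 15):
  Y = 135 − 15 = 120
  J = 45 + 3·120 = 405
  M = -20 − 5·120 + 6·405 = 1810
Option 2 (Y := 145, J := 106):
  Y = 145
  J = 106
  M = -20 − 5·145 + 6·106 = -109
Comparing — Option 1: M=1810, Option 2: M=-109. Highest is 1810 (Option 1).

1810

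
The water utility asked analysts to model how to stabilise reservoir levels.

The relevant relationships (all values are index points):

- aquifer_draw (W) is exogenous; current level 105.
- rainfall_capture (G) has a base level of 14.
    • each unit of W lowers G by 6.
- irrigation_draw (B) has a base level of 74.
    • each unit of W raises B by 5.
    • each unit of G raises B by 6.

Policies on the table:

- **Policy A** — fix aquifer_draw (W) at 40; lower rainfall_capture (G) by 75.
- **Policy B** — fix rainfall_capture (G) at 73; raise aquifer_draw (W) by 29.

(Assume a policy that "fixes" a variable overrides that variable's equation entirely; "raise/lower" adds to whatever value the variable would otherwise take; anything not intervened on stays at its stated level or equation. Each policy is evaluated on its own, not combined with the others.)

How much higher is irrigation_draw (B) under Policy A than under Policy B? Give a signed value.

Policy A (W := 40, G − 75):
  W = 40
  G = 14 − 6·40 (−75 from intervention) = -301
  B = 74 + 5·40 + 6·(-301) = -1532
Policy B (G := 73, W + 29):
  W = 105 + 29 = 134
  G = 73
  B = 74 + 5·134 + 6·73 = 1182
B: -1532 − 1182 = -2714

-2714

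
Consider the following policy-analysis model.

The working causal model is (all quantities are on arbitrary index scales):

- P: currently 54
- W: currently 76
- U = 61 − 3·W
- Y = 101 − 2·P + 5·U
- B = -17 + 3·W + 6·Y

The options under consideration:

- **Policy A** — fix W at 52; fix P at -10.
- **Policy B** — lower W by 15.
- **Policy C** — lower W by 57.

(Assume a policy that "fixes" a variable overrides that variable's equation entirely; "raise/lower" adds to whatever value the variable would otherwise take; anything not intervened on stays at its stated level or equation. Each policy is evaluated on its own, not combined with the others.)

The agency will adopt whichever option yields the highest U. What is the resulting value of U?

4

Policy A (W := 52, P := -10):
  W = 52
  U = 61 − 3·52 = -95
Policy B (W − 15):
  W = 76 − 15 = 61
  U = 61 − 3·61 = -122
Policy C (W − 57):
  W = 76 − 57 = 19
  U = 61 − 3·19 = 4
Comparing — Policy A: U=-95, Policy B: U=-122, Policy C: U=4. Highest is 4 (Policy C).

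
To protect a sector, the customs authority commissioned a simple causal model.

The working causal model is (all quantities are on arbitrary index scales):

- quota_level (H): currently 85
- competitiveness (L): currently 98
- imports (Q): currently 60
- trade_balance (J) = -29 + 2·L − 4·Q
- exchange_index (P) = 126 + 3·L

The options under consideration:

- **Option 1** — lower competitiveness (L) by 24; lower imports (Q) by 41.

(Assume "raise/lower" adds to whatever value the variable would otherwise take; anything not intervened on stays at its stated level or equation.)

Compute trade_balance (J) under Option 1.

Option 1 (L − 24, Q − 41):
  L = 98 − 24 = 74
  Q = 60 − 41 = 19
  J = -29 + 2·74 − 4·19 = 43

43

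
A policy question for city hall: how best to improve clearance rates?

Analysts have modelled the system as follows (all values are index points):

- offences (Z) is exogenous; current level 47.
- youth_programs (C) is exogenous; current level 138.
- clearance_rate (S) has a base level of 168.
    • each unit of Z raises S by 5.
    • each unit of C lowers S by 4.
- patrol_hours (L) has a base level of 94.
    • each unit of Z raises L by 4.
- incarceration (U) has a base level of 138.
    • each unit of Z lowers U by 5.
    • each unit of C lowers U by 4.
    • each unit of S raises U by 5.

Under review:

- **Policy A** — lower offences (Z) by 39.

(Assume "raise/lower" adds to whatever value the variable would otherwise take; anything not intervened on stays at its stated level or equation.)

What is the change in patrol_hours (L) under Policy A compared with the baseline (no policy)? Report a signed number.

Baseline:
  Z = 47
  L = 94 + 4·47 = 282
Policy A (Z − 39):
  Z = 47 − 39 = 8
  L = 94 + 4·8 = 126
Change in L: 126 − 282 = -156

-156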